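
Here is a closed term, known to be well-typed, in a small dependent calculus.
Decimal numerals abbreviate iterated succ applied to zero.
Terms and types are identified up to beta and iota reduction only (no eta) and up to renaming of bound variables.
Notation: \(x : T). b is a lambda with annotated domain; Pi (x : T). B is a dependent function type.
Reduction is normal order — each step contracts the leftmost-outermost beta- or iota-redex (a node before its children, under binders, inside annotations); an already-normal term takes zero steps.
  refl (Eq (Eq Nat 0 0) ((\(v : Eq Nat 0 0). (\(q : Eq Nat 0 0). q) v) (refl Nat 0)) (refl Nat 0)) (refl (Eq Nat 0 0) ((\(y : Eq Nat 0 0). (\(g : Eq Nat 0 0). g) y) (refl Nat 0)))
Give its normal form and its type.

reduced normal form:
  refl (Eq (Eq Nat 0 0) (refl Nat 0) (refl Nat 0)) (refl (Eq Nat 0 0) (refl Nat 0))
the term's type:
  Eq (Eq (Eq Nat 0 0) (refl Nat 0) (refl Nat 0)) (refl (Eq Nat 0 0) (refl Nat 0)) (refl (Eq Nat 0 0) (refl Nat 0))


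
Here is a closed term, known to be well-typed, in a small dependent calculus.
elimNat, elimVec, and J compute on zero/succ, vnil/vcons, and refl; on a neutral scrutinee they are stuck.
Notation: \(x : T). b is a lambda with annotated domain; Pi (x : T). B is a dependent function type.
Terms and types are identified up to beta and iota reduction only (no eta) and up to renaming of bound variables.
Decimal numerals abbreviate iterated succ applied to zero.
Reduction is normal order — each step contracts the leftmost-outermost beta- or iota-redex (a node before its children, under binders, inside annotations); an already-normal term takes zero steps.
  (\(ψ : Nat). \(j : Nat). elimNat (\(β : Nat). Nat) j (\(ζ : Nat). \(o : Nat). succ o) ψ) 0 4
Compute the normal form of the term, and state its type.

reduced normal form:
  4
type:
  Nat
observation: contracting a beta-redex first, the term normalizes in 3 steps.


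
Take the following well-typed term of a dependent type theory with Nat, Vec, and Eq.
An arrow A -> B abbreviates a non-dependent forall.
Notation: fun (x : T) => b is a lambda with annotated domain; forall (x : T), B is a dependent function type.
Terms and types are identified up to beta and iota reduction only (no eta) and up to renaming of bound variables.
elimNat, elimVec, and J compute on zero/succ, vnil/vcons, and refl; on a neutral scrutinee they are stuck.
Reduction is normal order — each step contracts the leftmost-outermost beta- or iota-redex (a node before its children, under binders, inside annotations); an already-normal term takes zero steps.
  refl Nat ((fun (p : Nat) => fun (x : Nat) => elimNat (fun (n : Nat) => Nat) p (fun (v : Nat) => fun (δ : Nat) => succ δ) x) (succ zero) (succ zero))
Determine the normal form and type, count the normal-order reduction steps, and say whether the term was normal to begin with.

resulting normal form:
  refl Nat (succ (succ zero))
type:
  Eq Nat (succ (succ zero)) (succ (succ zero))
steps to reach normal form (normal order): 6
already normal: no
first contracted redex: a beta-redex


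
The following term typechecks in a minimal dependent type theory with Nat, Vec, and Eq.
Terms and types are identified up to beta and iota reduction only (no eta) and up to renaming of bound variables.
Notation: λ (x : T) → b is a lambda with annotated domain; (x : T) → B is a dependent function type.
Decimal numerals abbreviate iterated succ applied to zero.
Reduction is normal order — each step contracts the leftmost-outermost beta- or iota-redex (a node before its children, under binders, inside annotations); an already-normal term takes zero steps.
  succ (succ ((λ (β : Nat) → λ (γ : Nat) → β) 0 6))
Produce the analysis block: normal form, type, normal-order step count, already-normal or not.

resulting normal form:
  2
inferred type:
  Nat
normal-order step count: 2
term was already normal: no
first contracted redex: a beta-redex


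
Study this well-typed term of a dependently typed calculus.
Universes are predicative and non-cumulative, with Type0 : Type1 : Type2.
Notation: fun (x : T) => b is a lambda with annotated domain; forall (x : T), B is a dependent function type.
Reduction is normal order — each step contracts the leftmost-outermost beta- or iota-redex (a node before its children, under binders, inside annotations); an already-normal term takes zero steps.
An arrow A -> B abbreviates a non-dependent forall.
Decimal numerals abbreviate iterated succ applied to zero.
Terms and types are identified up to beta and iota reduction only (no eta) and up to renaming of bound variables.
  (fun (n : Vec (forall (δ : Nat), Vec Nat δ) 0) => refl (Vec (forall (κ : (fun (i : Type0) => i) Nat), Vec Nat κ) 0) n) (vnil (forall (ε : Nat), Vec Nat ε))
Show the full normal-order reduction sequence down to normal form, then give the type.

normal-order reduction sequence:
  (fun (n : Vec (forall (δ : Nat), Vec Nat δ) 0) => refl (Vec (forall (κ : (fun (i : Type0) => i) Nat), Vec Nat κ) 0) n) (vnil (forall (ε : Nat), Vec Nat ε))
  ~> refl (Vec (forall (n : (fun (δ : Type0) => δ) Nat), Vec Nat n) 0) (vnil (forall (κ : Nat), Vec Nat κ))
  ~> refl (Vec (forall (n : Nat), Vec Nat n) 0) (vnil (forall (δ : Nat), Vec Nat δ))
the term's type:
  Eq (Vec (forall (n : Nat), Vec Nat n) 0) (vnil (forall (δ : Nat), Vec Nat δ)) (vnil (forall (κ : Nat), Vec Nat κ))


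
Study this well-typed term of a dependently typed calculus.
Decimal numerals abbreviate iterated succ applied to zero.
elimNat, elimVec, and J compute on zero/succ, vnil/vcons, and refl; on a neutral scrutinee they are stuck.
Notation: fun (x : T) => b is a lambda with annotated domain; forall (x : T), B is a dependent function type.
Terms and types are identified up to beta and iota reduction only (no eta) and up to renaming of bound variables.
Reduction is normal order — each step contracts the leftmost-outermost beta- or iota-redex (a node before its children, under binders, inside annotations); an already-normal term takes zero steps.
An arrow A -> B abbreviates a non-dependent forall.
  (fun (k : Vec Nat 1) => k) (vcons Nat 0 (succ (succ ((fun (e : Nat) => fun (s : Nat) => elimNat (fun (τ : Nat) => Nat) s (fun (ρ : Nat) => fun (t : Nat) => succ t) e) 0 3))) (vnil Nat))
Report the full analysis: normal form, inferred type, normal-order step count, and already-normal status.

resulting normal form:
  vcons Nat 0 5 (vnil Nat)
the term's type:
  Vec Nat 1
normal-order step count: 4
started in normal form: no
first redex: a beta-redex


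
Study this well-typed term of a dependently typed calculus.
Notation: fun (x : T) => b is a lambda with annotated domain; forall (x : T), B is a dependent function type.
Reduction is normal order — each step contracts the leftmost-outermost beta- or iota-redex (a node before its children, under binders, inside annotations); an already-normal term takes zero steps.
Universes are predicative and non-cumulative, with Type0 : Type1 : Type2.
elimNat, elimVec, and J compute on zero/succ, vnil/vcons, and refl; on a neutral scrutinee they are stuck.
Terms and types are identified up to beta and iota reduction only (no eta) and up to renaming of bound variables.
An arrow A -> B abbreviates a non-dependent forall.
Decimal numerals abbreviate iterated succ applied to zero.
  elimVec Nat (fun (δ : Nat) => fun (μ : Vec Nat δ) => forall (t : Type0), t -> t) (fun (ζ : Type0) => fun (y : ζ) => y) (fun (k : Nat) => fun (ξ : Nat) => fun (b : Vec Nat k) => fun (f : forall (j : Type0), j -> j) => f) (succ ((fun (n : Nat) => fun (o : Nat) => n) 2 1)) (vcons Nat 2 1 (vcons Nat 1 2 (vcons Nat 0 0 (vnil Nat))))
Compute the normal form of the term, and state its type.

reduced normal form:
  fun (δ : Type0) => fun (μ : δ) => μ
inferred type:
  forall (δ : Type0), δ -> δ
observation: contracting an elimVec iota-redex first, the term normalizes in 16 steps.


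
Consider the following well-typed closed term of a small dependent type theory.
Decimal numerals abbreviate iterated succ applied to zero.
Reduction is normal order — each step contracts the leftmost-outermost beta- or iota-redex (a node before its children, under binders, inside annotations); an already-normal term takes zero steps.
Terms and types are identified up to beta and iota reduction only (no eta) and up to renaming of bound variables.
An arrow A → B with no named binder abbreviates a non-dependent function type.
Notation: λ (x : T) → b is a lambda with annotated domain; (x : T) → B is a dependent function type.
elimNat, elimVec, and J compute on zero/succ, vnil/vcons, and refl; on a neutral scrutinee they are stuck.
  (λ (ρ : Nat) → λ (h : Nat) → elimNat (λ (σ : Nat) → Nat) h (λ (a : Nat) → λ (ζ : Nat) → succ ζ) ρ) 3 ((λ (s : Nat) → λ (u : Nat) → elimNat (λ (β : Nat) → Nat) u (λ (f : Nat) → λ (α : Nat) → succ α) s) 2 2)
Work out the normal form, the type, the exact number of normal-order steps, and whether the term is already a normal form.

reduced normal form:
  7
the term's type:
  Nat
reduction steps (normal order): 21
started in normal form: no
first redex: a beta-redex


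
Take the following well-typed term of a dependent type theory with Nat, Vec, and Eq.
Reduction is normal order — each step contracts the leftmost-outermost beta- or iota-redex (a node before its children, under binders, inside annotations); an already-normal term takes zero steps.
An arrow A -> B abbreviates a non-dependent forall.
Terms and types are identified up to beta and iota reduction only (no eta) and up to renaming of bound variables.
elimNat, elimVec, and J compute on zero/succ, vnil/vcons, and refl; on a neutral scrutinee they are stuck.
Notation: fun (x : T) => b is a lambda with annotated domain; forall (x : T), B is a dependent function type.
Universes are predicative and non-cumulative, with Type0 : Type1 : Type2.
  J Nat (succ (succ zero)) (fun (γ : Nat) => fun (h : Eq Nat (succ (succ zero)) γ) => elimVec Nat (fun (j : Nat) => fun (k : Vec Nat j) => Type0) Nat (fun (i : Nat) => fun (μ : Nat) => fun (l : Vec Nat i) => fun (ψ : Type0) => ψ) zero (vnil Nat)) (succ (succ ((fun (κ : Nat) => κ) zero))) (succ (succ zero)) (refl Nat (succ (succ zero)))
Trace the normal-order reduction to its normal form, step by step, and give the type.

normal-order reduction sequence:
  J Nat (succ (succ zero)) (fun (γ : Nat) => fun (h : Eq Nat (succ (succ zero)) γ) => elimVec Nat (fun (j : Nat) => fun (k : Vec Nat j) => Type0) Nat (fun (i : Nat) => fun (μ : Nat) => fun (l : Vec Nat i) => fun (ψ : Type0) => ψ) zero (vnil Nat)) (succ (succ ((fun (κ : Nat) => κ) zero))) (succ (succ zero)) (refl Nat (succ (succ zero)))
  ~> succ (succ ((fun (γ : Nat) => γ) zero))
  ~> succ (succ zero)
the term's type:
  Nat


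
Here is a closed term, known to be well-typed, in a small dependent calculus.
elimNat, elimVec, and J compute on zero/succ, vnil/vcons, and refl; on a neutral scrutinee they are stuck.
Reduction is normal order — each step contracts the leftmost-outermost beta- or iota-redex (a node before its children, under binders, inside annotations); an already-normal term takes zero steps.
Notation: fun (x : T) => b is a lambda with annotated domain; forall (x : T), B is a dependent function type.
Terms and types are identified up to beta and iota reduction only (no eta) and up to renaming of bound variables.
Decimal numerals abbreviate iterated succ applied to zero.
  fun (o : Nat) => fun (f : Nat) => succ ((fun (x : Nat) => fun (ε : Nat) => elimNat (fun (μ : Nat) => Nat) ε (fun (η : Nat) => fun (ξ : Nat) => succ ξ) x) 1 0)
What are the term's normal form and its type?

reduced normal form:
  fun (o : Nat) => fun (f : Nat) => 2
inferred type:
  forall (o : Nat), forall (f : Nat), Nat
observation: contracting a beta-redex first, the term normalizes in 6 steps.


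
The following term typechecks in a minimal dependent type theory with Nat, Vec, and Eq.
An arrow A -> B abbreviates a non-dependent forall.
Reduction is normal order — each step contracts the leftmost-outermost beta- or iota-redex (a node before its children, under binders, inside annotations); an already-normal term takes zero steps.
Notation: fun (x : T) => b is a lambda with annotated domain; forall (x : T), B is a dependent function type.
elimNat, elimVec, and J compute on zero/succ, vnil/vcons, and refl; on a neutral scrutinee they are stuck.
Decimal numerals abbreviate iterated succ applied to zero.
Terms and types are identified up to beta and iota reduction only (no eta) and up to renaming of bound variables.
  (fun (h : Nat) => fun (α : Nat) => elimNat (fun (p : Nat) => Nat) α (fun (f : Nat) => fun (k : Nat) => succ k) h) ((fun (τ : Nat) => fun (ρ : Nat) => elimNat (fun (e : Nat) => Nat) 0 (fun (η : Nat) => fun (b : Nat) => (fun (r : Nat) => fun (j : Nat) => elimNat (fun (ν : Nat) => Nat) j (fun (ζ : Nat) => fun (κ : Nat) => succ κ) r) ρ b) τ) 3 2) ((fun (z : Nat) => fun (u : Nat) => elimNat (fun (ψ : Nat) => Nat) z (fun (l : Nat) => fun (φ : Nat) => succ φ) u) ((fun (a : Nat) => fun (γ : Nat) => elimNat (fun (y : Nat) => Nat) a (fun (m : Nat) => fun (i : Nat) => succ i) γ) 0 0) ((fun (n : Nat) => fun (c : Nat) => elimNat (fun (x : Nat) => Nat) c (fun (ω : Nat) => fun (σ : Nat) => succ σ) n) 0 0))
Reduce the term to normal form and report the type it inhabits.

reduced normal form:
  6
inferred type:
  Nat
observation: normalization takes exactly 69 steps under the normal-order strategy.


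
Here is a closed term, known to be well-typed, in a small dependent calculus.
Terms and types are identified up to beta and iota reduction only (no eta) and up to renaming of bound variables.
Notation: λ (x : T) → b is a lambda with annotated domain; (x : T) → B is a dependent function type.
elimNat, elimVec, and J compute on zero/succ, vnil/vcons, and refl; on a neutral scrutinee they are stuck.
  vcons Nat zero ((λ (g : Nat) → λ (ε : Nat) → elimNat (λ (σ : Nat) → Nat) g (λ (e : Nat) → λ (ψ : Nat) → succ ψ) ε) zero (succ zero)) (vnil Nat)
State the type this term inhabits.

type:
  Vec Nat (succ zero)


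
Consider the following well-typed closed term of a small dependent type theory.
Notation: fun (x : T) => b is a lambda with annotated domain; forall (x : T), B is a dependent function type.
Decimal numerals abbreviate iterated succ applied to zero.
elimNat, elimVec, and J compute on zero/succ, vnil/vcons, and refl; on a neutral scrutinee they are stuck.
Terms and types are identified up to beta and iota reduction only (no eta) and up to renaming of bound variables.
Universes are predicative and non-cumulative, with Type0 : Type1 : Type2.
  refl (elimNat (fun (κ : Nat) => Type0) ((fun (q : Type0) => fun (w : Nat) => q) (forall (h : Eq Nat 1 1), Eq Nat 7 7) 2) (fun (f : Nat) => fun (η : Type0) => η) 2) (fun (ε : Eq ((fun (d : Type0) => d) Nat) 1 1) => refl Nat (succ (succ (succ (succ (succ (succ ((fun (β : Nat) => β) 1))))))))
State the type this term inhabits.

inferred type:
  Eq (forall (κ : Eq Nat 1 1), Eq Nat 7 7) (fun (q : Eq Nat 1 1) => refl Nat 7) (fun (w : Eq Nat 1 1) => refl Nat 7)


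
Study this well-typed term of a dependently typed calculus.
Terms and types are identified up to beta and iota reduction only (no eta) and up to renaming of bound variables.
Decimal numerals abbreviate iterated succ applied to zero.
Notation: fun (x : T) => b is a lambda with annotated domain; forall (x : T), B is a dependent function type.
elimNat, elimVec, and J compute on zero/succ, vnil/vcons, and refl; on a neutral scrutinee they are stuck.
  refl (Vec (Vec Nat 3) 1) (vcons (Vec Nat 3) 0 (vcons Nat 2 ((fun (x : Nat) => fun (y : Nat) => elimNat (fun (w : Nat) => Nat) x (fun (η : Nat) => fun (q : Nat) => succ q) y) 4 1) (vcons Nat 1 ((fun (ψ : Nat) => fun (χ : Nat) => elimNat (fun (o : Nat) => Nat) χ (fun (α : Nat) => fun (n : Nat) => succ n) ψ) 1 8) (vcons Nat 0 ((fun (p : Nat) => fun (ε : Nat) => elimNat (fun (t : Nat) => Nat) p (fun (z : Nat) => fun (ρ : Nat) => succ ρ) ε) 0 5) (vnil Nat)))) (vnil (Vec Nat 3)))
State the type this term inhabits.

type:
  Eq (Vec (Vec Nat 3) 1) (vcons (Vec Nat 3) 0 (vcons Nat 2 5 (vcons Nat 1 9 (vcons Nat 0 5 (vnil Nat)))) (vnil (Vec Nat 3))) (vcons (Vec Nat 3) 0 (vcons Nat 2 5 (vcons Nat 1 9 (vcons Nat 0 5 (vnil Nat)))) (vnil (Vec Nat 3)))


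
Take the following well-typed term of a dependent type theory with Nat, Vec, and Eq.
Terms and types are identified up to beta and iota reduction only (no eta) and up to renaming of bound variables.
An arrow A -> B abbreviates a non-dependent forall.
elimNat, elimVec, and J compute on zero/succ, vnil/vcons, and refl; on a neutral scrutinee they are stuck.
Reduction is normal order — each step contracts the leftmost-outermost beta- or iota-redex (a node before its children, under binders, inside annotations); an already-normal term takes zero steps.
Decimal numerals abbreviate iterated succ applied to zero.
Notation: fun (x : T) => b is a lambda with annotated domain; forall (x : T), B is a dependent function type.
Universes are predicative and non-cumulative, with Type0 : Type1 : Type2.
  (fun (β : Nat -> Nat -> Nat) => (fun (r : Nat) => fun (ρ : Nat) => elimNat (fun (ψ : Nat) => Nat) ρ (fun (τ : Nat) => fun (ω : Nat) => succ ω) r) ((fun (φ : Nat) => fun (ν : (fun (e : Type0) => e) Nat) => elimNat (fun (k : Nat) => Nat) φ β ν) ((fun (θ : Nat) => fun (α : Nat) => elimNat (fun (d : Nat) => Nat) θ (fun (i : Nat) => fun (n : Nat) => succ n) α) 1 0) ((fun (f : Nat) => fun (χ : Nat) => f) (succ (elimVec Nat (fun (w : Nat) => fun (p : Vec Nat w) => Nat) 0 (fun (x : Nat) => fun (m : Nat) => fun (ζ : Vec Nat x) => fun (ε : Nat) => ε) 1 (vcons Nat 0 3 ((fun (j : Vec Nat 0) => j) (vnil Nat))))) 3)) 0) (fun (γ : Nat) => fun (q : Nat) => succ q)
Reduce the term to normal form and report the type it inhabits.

resulting normal form:
  2
inferred type:
  Nat
observation: reduction starts at a beta-redex, and 28 normal-order steps reach the normal form.


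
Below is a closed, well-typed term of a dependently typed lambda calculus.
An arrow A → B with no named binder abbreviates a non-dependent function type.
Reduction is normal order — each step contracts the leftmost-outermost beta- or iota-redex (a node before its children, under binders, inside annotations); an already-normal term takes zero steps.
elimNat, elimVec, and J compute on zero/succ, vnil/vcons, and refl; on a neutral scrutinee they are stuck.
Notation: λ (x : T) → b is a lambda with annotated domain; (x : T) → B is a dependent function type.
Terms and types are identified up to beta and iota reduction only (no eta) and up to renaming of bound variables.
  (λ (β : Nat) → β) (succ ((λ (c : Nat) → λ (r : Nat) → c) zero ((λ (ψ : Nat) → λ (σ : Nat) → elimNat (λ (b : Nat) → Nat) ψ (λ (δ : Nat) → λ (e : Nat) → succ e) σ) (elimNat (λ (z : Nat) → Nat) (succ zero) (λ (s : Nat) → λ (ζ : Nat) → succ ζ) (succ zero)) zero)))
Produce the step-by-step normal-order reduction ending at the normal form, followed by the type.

normal-order reduction sequence:
  (λ (β : Nat) → β) (succ ((λ (c : Nat) → λ (r : Nat) → c) zero ((λ (ψ : Nat) → λ (σ : Nat) → elimNat (λ (b : Nat) → Nat) ψ (λ (δ : Nat) → λ (e : Nat) → succ e) σ) (elimNat (λ (z : Nat) → Nat) (succ zero) (λ (s : Nat) → λ (ζ : Nat) → succ ζ) (succ zero)) zero)))
  ~> succ ((λ (β : Nat) → λ (c : Nat) → β) zero ((λ (r : Nat) → λ (ψ : Nat) → elimNat (λ (σ : Nat) → Nat) r (λ (b : Nat) → λ (δ : Nat) → succ δ) ψ) (elimNat (λ (e : Nat) → Nat) (succ zero) (λ (z : Nat) → λ (s : Nat) → succ s) (succ zero)) zero))
  ~> succ ((λ (β : Nat) → zero) ((λ (c : Nat) → λ (r : Nat) → elimNat (λ (ψ : Nat) → Nat) c (λ (σ : Nat) → λ (b : Nat) → succ b) r) (elimNat (λ (δ : Nat) → Nat) (succ zero) (λ (e : Nat) → λ (z : Nat) → succ z) (succ zero)) zero))
  ~> succ zero
the term's type:
  Nat


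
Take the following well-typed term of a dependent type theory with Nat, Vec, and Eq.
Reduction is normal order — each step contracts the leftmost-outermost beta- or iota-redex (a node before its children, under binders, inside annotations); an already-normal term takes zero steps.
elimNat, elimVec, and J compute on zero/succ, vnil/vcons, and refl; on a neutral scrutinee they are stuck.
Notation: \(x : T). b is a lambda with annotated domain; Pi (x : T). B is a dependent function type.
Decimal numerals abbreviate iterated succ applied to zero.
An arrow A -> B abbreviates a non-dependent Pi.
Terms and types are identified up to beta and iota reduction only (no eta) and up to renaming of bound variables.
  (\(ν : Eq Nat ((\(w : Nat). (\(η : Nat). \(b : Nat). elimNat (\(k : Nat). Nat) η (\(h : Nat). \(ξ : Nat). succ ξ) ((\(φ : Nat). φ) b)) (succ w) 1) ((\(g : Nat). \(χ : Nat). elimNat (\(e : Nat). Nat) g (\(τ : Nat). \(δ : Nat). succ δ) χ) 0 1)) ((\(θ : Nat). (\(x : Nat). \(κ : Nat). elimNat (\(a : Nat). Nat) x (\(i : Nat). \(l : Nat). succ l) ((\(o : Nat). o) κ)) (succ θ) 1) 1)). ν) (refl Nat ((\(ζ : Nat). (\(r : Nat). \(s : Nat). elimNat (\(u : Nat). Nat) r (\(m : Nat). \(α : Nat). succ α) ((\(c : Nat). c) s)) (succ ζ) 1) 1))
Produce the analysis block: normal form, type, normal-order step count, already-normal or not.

resulting normal form:
  refl Nat 3
type:
  Eq Nat 3 3
steps to reach normal form (normal order): 9
started in normal form: no
first contracted redex: a beta-redex


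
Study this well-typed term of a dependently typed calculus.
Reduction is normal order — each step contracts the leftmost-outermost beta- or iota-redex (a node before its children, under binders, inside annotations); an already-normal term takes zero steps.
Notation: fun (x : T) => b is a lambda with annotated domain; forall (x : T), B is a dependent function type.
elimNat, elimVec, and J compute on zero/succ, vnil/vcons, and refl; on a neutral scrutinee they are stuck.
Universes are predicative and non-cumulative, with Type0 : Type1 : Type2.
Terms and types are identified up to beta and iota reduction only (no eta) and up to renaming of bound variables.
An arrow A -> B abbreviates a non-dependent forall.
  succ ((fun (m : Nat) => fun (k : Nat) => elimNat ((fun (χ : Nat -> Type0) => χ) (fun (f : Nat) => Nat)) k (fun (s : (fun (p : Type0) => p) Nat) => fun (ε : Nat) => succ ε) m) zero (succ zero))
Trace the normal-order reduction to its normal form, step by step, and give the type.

normal-order reduction:
  succ ((fun (m : Nat) => fun (k : Nat) => elimNat ((fun (χ : Nat -> Type0) => χ) (fun (f : Nat) => Nat)) k (fun (s : (fun (p : Type0) => p) Nat) => fun (ε : Nat) => succ ε) m) zero (succ zero))
  ~> succ ((fun (m : Nat) => elimNat ((fun (k : Nat -> Type0) => k) (fun (χ : Nat) => Nat)) m (fun (f : (fun (s : Type0) => s) Nat) => fun (p : Nat) => succ p) zero) (succ zero))
  ~> succ (elimNat ((fun (m : Nat -> Type0) => m) (fun (k : Nat) => Nat)) (succ zero) (fun (χ : (fun (f : Type0) => f) Nat) => fun (s : Nat) => succ s) zero)
  ~> succ (succ zero)
inferred type:
  Nat


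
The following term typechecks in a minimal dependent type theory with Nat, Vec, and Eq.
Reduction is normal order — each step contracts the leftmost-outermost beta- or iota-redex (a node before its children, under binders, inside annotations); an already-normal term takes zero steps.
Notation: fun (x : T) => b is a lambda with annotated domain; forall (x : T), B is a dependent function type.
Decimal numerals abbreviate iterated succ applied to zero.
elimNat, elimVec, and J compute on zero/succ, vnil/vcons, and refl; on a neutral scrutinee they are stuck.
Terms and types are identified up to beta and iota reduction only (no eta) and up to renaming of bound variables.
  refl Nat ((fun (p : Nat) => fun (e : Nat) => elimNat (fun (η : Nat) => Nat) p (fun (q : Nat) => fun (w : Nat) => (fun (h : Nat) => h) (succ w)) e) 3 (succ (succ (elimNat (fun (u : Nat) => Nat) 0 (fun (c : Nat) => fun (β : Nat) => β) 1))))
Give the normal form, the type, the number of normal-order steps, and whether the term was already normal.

normal form:
  refl Nat 5
the term's type:
  Eq Nat 5 5
steps to reach normal form (normal order): 16
started in normal form: no
first redex: a beta-redex


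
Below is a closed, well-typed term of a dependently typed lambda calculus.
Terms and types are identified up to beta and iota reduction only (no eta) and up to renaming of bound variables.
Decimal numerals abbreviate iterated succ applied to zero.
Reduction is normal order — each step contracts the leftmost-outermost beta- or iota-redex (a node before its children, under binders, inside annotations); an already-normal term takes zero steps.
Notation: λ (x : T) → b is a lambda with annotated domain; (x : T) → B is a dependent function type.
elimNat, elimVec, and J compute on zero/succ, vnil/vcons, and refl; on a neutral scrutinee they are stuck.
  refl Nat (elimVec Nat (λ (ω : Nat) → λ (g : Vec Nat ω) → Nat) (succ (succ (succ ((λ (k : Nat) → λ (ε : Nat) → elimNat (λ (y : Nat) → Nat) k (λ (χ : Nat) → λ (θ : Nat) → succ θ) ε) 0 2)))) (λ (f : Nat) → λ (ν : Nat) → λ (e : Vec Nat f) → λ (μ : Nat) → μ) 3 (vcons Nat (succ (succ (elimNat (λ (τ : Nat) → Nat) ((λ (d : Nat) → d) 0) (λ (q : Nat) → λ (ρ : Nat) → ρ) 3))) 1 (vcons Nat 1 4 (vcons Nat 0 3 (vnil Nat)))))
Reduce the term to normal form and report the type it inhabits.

normal form:
  refl Nat 5
inferred type:
  Eq Nat 5 5


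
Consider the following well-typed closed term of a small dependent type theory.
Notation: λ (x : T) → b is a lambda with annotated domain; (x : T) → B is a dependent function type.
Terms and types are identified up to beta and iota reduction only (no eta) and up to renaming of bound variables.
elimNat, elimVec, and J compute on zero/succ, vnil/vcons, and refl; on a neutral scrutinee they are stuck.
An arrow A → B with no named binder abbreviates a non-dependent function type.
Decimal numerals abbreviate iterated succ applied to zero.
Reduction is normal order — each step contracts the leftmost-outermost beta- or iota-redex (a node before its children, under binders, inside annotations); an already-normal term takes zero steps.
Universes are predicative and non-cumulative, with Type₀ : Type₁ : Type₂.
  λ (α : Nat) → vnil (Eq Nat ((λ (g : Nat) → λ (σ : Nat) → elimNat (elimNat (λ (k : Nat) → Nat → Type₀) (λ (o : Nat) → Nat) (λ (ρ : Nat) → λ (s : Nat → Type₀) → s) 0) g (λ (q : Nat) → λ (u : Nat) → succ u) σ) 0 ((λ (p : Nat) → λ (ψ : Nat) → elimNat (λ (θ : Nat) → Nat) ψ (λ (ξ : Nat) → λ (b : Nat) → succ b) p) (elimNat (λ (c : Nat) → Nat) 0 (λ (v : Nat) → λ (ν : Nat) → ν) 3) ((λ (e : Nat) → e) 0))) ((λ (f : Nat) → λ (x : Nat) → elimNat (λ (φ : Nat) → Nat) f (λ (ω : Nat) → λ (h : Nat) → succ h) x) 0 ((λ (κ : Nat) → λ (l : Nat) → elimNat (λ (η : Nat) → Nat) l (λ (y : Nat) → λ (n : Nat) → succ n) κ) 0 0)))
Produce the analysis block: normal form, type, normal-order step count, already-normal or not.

reduced normal form:
  λ (α : Nat) → vnil (Eq Nat 0 0)
type:
  Nat → Vec (Eq Nat 0 0) 0
reduction steps (normal order): 24
already normal: no
first redex: a beta-redex


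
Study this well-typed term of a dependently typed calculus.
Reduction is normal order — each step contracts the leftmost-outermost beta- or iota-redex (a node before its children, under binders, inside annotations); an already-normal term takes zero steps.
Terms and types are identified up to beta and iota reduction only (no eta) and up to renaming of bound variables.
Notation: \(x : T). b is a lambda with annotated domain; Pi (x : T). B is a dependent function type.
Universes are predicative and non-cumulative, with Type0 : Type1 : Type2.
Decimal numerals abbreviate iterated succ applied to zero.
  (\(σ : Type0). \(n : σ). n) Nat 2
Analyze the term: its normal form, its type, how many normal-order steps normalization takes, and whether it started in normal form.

reduced normal form:
  2
type:
  Nat
reduction steps (normal order): 2
started in normal form: no
first redex: a beta-redex


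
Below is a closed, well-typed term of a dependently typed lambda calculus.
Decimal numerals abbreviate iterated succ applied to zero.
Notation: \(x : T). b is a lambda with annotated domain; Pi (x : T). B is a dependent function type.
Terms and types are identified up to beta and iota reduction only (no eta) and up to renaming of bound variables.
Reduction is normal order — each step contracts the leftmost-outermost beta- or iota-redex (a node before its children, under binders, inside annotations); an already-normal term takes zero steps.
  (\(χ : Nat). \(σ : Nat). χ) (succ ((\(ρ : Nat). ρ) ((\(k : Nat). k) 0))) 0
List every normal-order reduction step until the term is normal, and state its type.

normal-order reduction sequence:
  (\(χ : Nat). \(σ : Nat). χ) (succ ((\(ρ : Nat). ρ) ((\(k : Nat). k) 0))) 0
  ~> (\(χ : Nat). succ ((\(σ : Nat). σ) ((\(ρ : Nat). ρ) 0))) 0
  ~> succ ((\(χ : Nat). χ) ((\(σ : Nat). σ) 0))
  ~> succ ((\(χ : Nat). χ) 0)
  ~> 1
inferred type:
  Nat


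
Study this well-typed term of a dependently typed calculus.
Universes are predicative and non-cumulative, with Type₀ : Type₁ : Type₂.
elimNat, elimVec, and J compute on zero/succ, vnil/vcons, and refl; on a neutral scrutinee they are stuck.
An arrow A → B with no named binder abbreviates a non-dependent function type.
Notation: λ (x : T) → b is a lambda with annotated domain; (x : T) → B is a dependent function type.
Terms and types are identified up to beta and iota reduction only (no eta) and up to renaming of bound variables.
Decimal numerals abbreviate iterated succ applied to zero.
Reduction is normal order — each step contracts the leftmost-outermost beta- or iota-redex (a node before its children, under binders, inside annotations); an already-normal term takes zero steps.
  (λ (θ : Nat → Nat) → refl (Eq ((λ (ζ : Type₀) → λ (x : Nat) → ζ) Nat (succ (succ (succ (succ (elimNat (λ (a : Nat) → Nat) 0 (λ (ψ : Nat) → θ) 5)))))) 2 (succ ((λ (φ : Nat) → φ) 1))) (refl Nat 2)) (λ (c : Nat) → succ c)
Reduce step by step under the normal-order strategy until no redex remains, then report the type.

normal-order reduction sequence:
  (λ (θ : Nat → Nat) → refl (Eq ((λ (ζ : Type₀) → λ (x : Nat) → ζ) Nat (succ (succ (succ (succ (elimNat (λ (a : Nat) → Nat) 0 (λ (ψ : Nat) → θ) 5)))))) 2 (succ ((λ (φ : Nat) → φ) 1))) (refl Nat 2)) (λ (c : Nat) → succ c)
  ~> refl (Eq ((λ (θ : Type₀) → λ (ζ : Nat) → θ) Nat (succ (succ (succ (succ (elimNat (λ (x : Nat) → Nat) 0 (λ (a : Nat) → λ (ψ : Nat) → succ ψ) 5)))))) 2 (succ ((λ (φ : Nat) → φ) 1))) (refl Nat 2)
  ~> refl (Eq ((λ (θ : Nat) → Nat) (succ (succ (succ (succ (elimNat (λ (ζ : Nat) → Nat) 0 (λ (x : Nat) → λ (a : Nat) → succ a) 5)))))) 2 (succ ((λ (ψ : Nat) → ψ) 1))) (refl Nat 2)
  ~> refl (Eq Nat 2 (succ ((λ (θ : Nat) → θ) 1))) (refl Nat 2)
  ~> refl (Eq Nat 2 2) (refl Nat 2)
the term's type:
  Eq (Eq Nat 2 2) (refl Nat 2) (refl Nat 2)


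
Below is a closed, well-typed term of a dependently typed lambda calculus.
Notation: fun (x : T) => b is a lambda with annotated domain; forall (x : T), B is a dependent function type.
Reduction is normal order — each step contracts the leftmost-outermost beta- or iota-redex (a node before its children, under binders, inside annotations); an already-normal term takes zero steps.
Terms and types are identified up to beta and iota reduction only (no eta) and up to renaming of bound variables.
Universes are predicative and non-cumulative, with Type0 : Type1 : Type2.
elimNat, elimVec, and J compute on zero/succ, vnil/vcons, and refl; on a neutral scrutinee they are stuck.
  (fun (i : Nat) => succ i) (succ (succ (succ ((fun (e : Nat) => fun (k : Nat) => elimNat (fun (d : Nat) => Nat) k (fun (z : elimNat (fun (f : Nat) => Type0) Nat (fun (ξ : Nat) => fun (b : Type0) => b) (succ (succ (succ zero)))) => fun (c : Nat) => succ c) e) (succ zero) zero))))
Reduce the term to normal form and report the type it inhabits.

resulting normal form:
  succ (succ (succ (succ (succ zero))))
the term's type:
  Nat
observation: 7 normal-order steps normalize the term, beginning with a beta-redex.


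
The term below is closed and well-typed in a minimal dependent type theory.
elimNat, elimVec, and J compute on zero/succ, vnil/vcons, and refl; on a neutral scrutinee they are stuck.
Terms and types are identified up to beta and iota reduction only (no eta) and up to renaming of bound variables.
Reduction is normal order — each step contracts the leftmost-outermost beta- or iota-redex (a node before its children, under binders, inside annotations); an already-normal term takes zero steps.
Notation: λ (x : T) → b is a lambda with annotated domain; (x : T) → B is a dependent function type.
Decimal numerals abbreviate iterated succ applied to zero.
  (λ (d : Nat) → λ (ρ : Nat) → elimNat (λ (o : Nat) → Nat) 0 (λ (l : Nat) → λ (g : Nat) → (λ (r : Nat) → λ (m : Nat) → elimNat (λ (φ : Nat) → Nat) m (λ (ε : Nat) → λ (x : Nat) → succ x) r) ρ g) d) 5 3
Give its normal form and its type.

normal form:
  15
type:
  Nat


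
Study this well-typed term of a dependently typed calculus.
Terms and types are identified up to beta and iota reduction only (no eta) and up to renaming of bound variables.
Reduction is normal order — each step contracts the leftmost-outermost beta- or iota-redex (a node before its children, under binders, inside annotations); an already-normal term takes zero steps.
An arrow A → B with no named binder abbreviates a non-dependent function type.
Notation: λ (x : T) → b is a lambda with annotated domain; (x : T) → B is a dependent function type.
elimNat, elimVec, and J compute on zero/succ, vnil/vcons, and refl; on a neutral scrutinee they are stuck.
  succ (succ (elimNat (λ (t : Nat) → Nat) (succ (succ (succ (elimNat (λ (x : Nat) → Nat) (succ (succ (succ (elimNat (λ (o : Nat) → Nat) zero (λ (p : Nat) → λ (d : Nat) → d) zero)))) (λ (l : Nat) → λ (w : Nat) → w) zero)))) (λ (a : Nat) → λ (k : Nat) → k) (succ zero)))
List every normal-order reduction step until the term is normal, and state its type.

normal-order reduction sequence:
  succ (succ (elimNat (λ (t : Nat) → Nat) (succ (succ (succ (elimNat (λ (x : Nat) → Nat) (succ (succ (succ (elimNat (λ (o : Nat) → Nat) zero (λ (p : Nat) → λ (d : Nat) → d) zero)))) (λ (l : Nat) → λ (w : Nat) → w) zero)))) (λ (a : Nat) → λ (k : Nat) → k) (succ zero)))
  ~> succ (succ ((λ (t : Nat) → λ (x : Nat) → x) zero (elimNat (λ (o : Nat) → Nat) (succ (succ (succ (elimNat (λ (p : Nat) → Nat) (succ (succ (succ (elimNat (λ (d : Nat) → Nat) zero (λ (l : Nat) → λ (w : Nat) → w) zero)))) (λ (a : Nat) → λ (k : Nat) → k) zero)))) (λ (γ : Nat) → λ (i : Nat) → i) zero)))
  ~> succ (succ ((λ (t : Nat) → t) (elimNat (λ (x : Nat) → Nat) (succ (succ (succ (elimNat (λ (o : Nat) → Nat) (succ (succ (succ (elimNat (λ (p : Nat) → Nat) zero (λ (d : Nat) → λ (l : Nat) → l) zero)))) (λ (w : Nat) → λ (a : Nat) → a) zero)))) (λ (k : Nat) → λ (γ : Nat) → γ) zero)))
  ~> succ (succ (elimNat (λ (t : Nat) → Nat) (succ (succ (succ (elimNat (λ (x : Nat) → Nat) (succ (succ (succ (elimNat (λ (o : Nat) → Nat) zero (λ (p : Nat) → λ (d : Nat) → d) zero)))) (λ (l : Nat) → λ (w : Nat) → w) zero)))) (λ (a : Nat) → λ (k : Nat) → k) zero))
  ~> succ (succ (succ (succ (succ (elimNat (λ (t : Nat) → Nat) (succ (succ (succ (elimNat (λ (x : Nat) → Nat) zero (λ (o : Nat) → λ (p : Nat) → p) zero)))) (λ (d : Nat) → λ (l : Nat) → l) zero)))))
  ~> succ (succ (succ (succ (succ (succ (succ (succ (elimNat (λ (t : Nat) → Nat) zero (λ (x : Nat) → λ (o : Nat) → o) zero))))))))
  ~> succ (succ (succ (succ (succ (succ (succ (succ zero)))))))
inferred type:
  Nat


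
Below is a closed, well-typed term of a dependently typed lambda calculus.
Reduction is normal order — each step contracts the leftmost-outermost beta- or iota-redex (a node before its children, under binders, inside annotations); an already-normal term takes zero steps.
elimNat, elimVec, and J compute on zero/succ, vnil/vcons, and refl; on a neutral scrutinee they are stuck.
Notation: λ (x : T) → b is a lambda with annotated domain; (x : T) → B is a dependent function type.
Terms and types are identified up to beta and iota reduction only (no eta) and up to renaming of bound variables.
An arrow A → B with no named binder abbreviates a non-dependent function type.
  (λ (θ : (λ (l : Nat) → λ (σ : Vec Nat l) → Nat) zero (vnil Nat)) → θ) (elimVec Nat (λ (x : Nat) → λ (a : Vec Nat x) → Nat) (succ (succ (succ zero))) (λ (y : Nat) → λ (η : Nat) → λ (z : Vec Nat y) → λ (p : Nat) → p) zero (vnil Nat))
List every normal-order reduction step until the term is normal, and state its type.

reduction (normal order):
  (λ (θ : (λ (l : Nat) → λ (σ : Vec Nat l) → Nat) zero (vnil Nat)) → θ) (elimVec Nat (λ (x : Nat) → λ (a : Vec Nat x) → Nat) (succ (succ (succ zero))) (λ (y : Nat) → λ (η : Nat) → λ (z : Vec Nat y) → λ (p : Nat) → p) zero (vnil Nat))
  ~> elimVec Nat (λ (θ : Nat) → λ (l : Vec Nat θ) → Nat) (succ (succ (succ zero))) (λ (σ : Nat) → λ (x : Nat) → λ (a : Vec Nat σ) → λ (y : Nat) → y) zero (vnil Nat)
  ~> succ (succ (succ zero))
type:
  Nat


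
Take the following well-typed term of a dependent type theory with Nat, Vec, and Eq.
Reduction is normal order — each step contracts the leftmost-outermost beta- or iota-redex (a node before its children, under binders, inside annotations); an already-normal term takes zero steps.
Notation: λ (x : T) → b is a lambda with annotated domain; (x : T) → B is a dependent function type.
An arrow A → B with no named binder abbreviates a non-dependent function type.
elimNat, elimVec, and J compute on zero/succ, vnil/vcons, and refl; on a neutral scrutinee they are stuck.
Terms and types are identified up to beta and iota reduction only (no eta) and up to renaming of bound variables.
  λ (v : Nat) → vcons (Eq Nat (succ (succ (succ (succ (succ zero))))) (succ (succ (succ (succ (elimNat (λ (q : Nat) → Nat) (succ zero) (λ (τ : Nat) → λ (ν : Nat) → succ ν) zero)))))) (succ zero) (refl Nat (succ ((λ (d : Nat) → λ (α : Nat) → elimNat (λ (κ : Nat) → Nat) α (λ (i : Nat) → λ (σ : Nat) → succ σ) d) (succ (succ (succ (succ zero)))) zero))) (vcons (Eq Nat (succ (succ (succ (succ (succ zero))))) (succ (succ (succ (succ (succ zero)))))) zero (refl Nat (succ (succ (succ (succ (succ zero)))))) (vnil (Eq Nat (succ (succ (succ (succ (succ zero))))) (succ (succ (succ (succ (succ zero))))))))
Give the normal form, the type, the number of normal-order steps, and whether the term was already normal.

normal form:
  λ (v : Nat) → vcons (Eq Nat (succ (succ (succ (succ (succ zero))))) (succ (succ (succ (succ (succ zero)))))) (succ zero) (refl Nat (succ (succ (succ (succ (succ zero)))))) (vcons (Eq Nat (succ (succ (succ (succ (succ zero))))) (succ (succ (succ (succ (succ zero)))))) zero (refl Nat (succ (succ (succ (succ (succ zero)))))) (vnil (Eq Nat (succ (succ (succ (succ (succ zero))))) (succ (succ (succ (succ (succ zero))))))))
the term's type:
  Nat → Vec (Eq Nat (succ (succ (succ (succ (succ zero))))) (succ (succ (succ (succ (succ zero)))))) (succ (succ zero))
reduction steps (normal order): 16
already normal: no
first redex: an elimNat iota-redex


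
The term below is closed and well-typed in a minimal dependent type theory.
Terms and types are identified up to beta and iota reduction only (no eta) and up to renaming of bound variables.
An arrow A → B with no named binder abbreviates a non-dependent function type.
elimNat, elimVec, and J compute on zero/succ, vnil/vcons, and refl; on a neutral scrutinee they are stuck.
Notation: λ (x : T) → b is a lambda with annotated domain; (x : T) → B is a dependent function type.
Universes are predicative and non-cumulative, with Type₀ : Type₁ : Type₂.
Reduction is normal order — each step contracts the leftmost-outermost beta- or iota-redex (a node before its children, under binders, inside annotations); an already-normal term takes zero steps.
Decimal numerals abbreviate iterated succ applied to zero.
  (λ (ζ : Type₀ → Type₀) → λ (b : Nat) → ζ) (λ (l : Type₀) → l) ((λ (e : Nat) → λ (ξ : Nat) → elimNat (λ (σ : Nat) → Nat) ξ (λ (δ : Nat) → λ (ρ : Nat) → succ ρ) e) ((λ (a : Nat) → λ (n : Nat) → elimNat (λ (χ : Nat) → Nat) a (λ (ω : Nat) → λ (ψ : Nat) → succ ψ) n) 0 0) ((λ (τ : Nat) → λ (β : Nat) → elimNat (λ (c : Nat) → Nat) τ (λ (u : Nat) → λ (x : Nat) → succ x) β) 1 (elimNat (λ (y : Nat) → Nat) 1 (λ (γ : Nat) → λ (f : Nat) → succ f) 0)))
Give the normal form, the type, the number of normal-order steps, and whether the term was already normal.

resulting normal form:
  λ (ζ : Type₀) → ζ
inferred type:
  Type₀ → Type₀
steps to reach normal form (normal order): 2
already normal: no
first redex: a beta-redex
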